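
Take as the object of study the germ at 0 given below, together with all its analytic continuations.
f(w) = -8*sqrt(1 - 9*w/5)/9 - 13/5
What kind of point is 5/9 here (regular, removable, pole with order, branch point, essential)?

The point is an algebraic (square-root) branch point.

The term (-8/9)*sqrt(1 - w/(5/9)) has argument 1 - 5/9/(5/9) = 0 at 5/9: a square-root (algebraic, two-sheeted) branch point; the remaining terms are analytic or single-valued there.


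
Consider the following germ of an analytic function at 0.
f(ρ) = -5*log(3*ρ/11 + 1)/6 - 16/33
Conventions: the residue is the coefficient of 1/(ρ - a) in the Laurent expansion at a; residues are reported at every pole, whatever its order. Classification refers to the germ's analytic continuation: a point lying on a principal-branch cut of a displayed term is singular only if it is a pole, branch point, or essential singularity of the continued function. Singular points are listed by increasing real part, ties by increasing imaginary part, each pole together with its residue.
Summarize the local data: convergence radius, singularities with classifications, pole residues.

Radius of convergence at 0: 11/3.
At -11/3: a logarithmic branch point.

Branch term (-5/6)*log(1 - ρ/(-11/3)): its argument vanishes at ρ = -11/3, a logarithmic branch point, modulus 11/3.
The radius of convergence is the smallest modulus among the singular points: 11/3.


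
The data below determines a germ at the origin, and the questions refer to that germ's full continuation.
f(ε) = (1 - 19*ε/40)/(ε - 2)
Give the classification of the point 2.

The denominator factor ε - 2 vanishes at 2 and appears to the power 1; the numerator there equals 1/20, nonzero, and no other factor vanishes.
Hence a pole whose order is the multiplicity, 1.

The point is a pole of order 1.


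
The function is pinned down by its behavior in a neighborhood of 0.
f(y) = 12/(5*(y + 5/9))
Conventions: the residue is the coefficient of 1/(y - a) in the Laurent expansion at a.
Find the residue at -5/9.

At the order-1 pole -5/9 set g(y) = (y - (-5/9))*f(y) = 12/5.
Simple pole: residue = g(a) at a = -5/9, which is 12/5.

The residue is 12/5.


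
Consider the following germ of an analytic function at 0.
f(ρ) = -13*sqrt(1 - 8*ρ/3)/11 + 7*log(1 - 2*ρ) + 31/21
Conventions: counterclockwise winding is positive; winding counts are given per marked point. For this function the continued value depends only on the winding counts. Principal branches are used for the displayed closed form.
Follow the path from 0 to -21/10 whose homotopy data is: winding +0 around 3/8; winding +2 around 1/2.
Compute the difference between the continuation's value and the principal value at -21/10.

Continued minus principal equals (28)*pi*i.

The rational part is single-valued and drops out of the difference; each branch term changes only by its own monodromy.
(7)*log(1 - ρ/(1/2)): each positive loop around 1/2 adds 2*pi*i to the log, so winding +2 contributes (7)*(2)*2*pi*i = (28)*pi*i.
(-13/11)*sqrt(1 - ρ/(3/8)): winding +0 is even, the square root returns to the same sheet, contribution 0.
Summing the contributions at ρ = -21/10 gives (28)*pi*i.


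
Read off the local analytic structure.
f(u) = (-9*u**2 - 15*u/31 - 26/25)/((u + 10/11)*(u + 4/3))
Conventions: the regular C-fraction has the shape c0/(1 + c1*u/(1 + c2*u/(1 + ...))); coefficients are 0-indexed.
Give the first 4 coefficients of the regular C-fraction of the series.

Taylor coefficients (expand at 0): a_0 = -429/500, a_1 = 368313/310000, a_2 = -55273911/6200000, a_3 = 1923591417/124000000.
c0 = a_0 = -429/500. Peel one level at a time: if S = 1 + c*u/S' with S'(0) = 1, then c is the u-coefficient of S and S' = c*u/(S - 1).
S_1 = c0/f = 1 + (11161/8060)*u + (-27522189/3248180)*u^2 + ...; c1 = 11161/8060.
S_2 = c1*u/(S_1 - 1) = 1 + (27522189/4497883)*u + (5387331294/124567921)*u^2 + ...; c2 = 27522189/4497883.
S_3 = c2*u/(S_2 - 1) = 1 + (-241232723498/34130572381)*u + ...; c3 = -241232723498/34130572381.

The regular C-fraction coefficients are [-429/500, 11161/8060, 27522189/4497883, -241232723498/34130572381].


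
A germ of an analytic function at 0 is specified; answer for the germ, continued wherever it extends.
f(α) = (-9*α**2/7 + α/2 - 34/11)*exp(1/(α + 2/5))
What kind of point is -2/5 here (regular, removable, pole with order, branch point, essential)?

The point is an essential singularity.

The exponent 1/(α - (-2/5)) has a pole at -2/5, so exp(1/(α - (-2/5))) takes every nonzero value near it: an essential singularity (not a pole of any order).


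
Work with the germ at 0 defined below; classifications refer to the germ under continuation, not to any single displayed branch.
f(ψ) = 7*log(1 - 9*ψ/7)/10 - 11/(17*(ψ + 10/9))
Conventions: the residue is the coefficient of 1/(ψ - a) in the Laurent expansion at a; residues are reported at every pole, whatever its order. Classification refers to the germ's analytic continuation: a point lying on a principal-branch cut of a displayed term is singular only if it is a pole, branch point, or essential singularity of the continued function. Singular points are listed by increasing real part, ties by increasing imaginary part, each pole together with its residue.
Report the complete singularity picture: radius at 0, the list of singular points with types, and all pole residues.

Radius of convergence at 0: 7/9.
At -10/9: a pole of order 1; residue -11/17.
At 7/9: a logarithmic branch point.

Denominator factor (ψ + 10/9): pole of order 1 at -10/9, modulus 10/9.
Branch term (7/10)*log(1 - ψ/(7/9)): its argument vanishes at ψ = 7/9, a logarithmic branch point, modulus 7/9.
The radius of convergence is the smallest modulus among the singular points: 7/9.
The branch term is analytic at -10/9 and contributes nothing to the residue; only the rational part matters.
At the order-1 pole -10/9 set g(ψ) = (ψ - (-10/9))*(rational part) = -11/17.
Simple pole: residue = g(a) at a = -10/9, which is -11/17.
List the singular points by increasing real part (a conjugate pair: the negative imaginary part first).


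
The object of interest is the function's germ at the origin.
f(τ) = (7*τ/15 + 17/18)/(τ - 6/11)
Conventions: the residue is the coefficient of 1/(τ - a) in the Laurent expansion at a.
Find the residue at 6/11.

At the order-1 pole 6/11 set g(τ) = (τ - (6/11))*f(τ) = 7*τ/15 + 17/18.
Simple pole: residue = g(a) at a = 6/11, which is 1187/990.

The residue is 1187/990.


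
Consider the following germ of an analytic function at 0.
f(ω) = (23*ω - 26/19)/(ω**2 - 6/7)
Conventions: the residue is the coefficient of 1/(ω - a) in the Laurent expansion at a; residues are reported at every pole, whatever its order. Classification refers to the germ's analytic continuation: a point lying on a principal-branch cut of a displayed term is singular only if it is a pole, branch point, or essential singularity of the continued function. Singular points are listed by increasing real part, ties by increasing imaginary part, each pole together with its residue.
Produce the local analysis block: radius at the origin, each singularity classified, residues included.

Radius of convergence at 0: (1/7)*sqrt(42).
At -(1/7)*sqrt(42): a pole of order 1; residue 23/2 + (13/114)*sqrt(42).
At (1/7)*sqrt(42): a pole of order 1; residue 23/2 - (13/114)*sqrt(42).

Denominator factor (ω**2 - 6/7): discriminant 24/7, real irrational roots (1/7)*sqrt(42) and -(1/7)*sqrt(42); poles of order 1, moduli (1/7)*sqrt(42) and (1/7)*sqrt(42).
The radius of convergence is the smallest modulus among the singular points: (1/7)*sqrt(42).
The factor ω**2 - 6/7 splits as (ω - a)(ω - a') with a = -(1/7)*sqrt(42), a' = (1/7)*sqrt(42). At the order-1 pole a set g(ω) = (ω - a)*f(ω) = [23*ω - 26/19] / (ω - a').
Simple pole: residue = g(a) at a = -(1/7)*sqrt(42), which is 23/2 + (13/114)*sqrt(42).
The factor ω**2 - 6/7 splits as (ω - a)(ω - a') with a = (1/7)*sqrt(42), a' = -(1/7)*sqrt(42). At the order-1 pole a set g(ω) = (ω - a)*f(ω) = [23*ω - 26/19] / (ω - a').
Simple pole: residue = g(a) at a = (1/7)*sqrt(42), which is 23/2 - (13/114)*sqrt(42).
List the singular points by increasing real part (a conjugate pair: the negative imaginary part first).


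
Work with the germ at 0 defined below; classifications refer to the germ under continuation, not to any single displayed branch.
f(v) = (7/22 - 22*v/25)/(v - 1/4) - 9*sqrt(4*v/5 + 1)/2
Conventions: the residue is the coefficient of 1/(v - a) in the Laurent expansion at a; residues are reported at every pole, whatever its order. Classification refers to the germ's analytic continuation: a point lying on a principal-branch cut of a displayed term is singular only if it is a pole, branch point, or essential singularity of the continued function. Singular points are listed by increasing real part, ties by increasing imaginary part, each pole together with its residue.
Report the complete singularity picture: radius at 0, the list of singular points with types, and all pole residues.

Denominator factor (v - 1/4): pole of order 1 at 1/4, modulus 1/4.
Branch term (-9/2)*sqrt(1 - v/(-5/4)): its argument vanishes at v = -5/4, a square-root branch point, modulus 5/4.
The radius of convergence is the smallest modulus among the singular points: 1/4.
The branch term is analytic at 1/4 and contributes nothing to the residue; only the rational part matters.
At the order-1 pole 1/4 set g(v) = (v - (1/4))*(rational part) = 7/22 - 22*v/25.
Simple pole: residue = g(a) at a = 1/4, which is 27/275.
List the singular points by increasing real part (a conjugate pair: the negative imaginary part first).

Radius of convergence at 0: 1/4.
At -5/4: an algebraic (square-root) branch point.
At 1/4: a pole of order 1; residue 27/275.


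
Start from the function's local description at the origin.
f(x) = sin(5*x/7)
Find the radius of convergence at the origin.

The factor sin(5*x/7) is entire and contributes no finite singular point.
The polynomial part has no poles.
No finite singular points: the Taylor series at 0 converges everywhere.

The radius of convergence is infinite.


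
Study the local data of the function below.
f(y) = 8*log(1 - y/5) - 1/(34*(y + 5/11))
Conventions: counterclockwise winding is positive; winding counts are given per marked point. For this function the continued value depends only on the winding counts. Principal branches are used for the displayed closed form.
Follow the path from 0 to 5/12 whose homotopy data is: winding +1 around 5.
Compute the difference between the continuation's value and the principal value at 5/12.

Continued minus principal equals (16)*pi*i.

The rational part is single-valued and drops out of the difference; each branch term changes only by its own monodromy.
(8)*log(1 - y/(5)): each positive loop around 5 adds 2*pi*i to the log, so winding +1 contributes (8)*(1)*2*pi*i = (16)*pi*i.
Summing the contributions at y = 5/12 gives (16)*pi*i.


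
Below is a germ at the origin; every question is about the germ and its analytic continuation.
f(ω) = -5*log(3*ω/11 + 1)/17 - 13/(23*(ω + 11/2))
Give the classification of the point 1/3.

The point is a regular point.

Denominator factors: ω + 11/2 = 35/6 at ω = 1/3 — none vanishes.
Branch term log(1 - ω/(-11/3)): argument at 1/3 is 12/11, nonzero, so 1/3 is not its branch point (a point on a principal cut is still regular for the continued germ).
So the germ continues analytically to 1/3.


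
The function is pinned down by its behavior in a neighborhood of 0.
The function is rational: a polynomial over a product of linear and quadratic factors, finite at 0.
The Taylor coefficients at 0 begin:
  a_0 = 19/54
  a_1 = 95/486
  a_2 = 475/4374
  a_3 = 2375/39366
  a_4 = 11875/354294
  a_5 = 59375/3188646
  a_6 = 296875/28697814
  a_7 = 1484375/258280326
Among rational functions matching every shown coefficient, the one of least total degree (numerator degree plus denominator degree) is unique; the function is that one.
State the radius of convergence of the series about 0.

The radius of convergence is 9/5.

No rational of total degree below 1 reproduces all 8 coefficients; solving the [0/1] Pade equations on them gives f(α) = -19/(30*(α - 9/5)), whose expansion matches every shown term.
Denominator factor (α - 9/5): pole of order 1 at 9/5, modulus 9/5.
The radius of convergence is the smallest modulus among the singular points: 9/5.


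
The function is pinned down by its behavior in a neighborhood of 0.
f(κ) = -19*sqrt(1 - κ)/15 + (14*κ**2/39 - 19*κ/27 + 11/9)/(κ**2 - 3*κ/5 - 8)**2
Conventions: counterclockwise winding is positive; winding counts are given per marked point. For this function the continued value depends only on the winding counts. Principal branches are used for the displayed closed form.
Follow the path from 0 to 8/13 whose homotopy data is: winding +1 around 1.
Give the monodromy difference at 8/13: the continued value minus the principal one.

Continued minus principal equals (38/195)*sqrt(65).

The rational part is single-valued and drops out of the difference; each branch term changes only by its own monodromy.
(-19/15)*sqrt(1 - κ/(1)): winding +1 is odd, the square root flips sign, contributing -2*(-19/15)*sqrt(1 - (8/13)/(1)) = -2*(-19/15)*sqrt(5/13) = (38/195)*sqrt(65).
Summing the contributions at κ = 8/13 gives (38/195)*sqrt(65).


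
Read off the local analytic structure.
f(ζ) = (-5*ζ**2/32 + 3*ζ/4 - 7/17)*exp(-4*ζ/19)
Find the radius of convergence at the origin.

The radius of convergence is infinite.

The factor exp(-4*ζ/19) is entire and contributes no finite singular point.
The polynomial part has no poles.
No finite singular points: the Taylor series at 0 converges everywhere.


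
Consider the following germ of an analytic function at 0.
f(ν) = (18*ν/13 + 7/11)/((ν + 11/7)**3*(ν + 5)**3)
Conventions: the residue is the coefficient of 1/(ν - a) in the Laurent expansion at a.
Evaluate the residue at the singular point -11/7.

At the order-3 pole -11/7 set g(ν) = (ν - (-11/7))^3*f(ν) = (18*ν/13 + 7/11)/(ν + 5)**3.
Order-3 pole: residue = g''(a)/2; g''(-11/7) = -9404717/94887936, so the residue is -9404717/189775872.

The residue is -9404717/189775872.


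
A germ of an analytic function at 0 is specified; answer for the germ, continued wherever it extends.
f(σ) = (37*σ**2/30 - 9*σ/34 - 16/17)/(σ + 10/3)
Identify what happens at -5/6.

Denominator factors: σ + 10/3 = 5/2 at σ = -5/6 — none vanishes.
So the germ continues analytically to -5/6.

The point is a regular point.


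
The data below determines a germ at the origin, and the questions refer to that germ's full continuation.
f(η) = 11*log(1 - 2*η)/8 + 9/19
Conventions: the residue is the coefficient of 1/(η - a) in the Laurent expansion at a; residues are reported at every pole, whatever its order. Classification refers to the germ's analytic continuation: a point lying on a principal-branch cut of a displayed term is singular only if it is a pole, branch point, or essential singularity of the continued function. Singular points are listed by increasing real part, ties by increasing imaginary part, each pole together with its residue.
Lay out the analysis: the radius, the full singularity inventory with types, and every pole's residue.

Radius of convergence at 0: 1/2.
At 1/2: a logarithmic branch point.

Branch term (11/8)*log(1 - η/(1/2)): its argument vanishes at η = 1/2, a logarithmic branch point, modulus 1/2.
The radius of convergence is the smallest modulus among the singular points: 1/2.


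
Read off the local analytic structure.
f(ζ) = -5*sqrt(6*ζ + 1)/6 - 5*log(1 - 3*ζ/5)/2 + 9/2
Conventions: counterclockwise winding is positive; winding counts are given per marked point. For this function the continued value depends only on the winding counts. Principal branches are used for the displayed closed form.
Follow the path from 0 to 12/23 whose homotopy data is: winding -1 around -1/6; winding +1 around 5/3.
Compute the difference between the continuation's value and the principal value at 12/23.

Continued minus principal equals ((5/69)*sqrt(2185)) - ((5)*pi)*i.

The rational part is single-valued and drops out of the difference; each branch term changes only by its own monodromy.
(-5/6)*sqrt(1 - ζ/(-1/6)): winding -1 is odd, the square root flips sign, contributing -2*(-5/6)*sqrt(1 - (12/23)/(-1/6)) = -2*(-5/6)*sqrt(95/23) = (5/69)*sqrt(2185).
(-5/2)*log(1 - ζ/(5/3)): each positive loop around 5/3 adds 2*pi*i to the log, so winding +1 contributes (-5/2)*(1)*2*pi*i = -(5)*pi*i.
Summing the contributions at ζ = 12/23 gives ((5/69)*sqrt(2185)) - ((5)*pi)*i.


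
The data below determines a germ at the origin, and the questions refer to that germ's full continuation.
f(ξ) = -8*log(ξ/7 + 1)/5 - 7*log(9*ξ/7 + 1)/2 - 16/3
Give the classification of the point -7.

The term (-8/5)*log(1 - ξ/(-7)) has argument 1 - -7/(-7) = 0 at -7: a logarithmic (infinitely-sheeted) branch point; the remaining terms are analytic or single-valued there.

The point is a logarithmic branch point.


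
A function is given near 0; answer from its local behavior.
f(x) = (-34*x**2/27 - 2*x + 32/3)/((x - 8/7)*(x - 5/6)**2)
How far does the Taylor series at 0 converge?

The radius of convergence is 5/6.

Denominator factor (x - 5/6)^2: pole of order 2 at 5/6, modulus 5/6.
Denominator factor (x - 8/7): pole of order 1 at 8/7, modulus 8/7.
The radius of convergence is the smallest modulus among the singular points: 5/6.


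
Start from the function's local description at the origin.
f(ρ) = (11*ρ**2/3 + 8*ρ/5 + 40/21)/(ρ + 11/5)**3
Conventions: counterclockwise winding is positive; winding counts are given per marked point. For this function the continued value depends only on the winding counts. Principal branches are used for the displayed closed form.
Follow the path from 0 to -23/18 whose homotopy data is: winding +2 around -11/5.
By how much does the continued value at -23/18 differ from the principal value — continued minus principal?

Continued minus principal equals 0.

The function is rational, hence single-valued: continuing it around any pole returns the same value, so the difference is 0.


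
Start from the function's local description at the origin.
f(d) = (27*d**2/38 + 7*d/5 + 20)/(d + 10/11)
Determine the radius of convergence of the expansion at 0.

The radius of convergence is 10/11.

Denominator factor (d + 10/11): pole of order 1 at -10/11, modulus 10/11.
The radius of convergence is the smallest modulus among the singular points: 10/11.


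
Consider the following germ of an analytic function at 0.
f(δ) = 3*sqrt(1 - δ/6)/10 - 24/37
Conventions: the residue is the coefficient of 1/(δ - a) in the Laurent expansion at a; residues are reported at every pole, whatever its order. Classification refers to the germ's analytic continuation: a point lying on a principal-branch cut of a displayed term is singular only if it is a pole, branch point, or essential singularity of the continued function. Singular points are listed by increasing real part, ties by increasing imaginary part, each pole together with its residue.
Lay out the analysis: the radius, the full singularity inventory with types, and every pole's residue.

Branch term (3/10)*sqrt(1 - δ/(6)): its argument vanishes at δ = 6, a square-root branch point, modulus 6.
The radius of convergence is the smallest modulus among the singular points: 6.

Radius of convergence at 0: 6.
At 6: an algebraic (square-root) branch point.


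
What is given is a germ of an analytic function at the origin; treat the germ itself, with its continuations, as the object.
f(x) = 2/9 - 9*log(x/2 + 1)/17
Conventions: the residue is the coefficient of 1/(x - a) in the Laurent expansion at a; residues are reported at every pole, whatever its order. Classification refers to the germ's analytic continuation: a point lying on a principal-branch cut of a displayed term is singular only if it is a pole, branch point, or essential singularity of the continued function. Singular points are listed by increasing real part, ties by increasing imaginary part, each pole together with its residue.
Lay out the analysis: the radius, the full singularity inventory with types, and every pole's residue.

Branch term (-9/17)*log(1 - x/(-2)): its argument vanishes at x = -2, a logarithmic branch point, modulus 2.
The radius of convergence is the smallest modulus among the singular points: 2.

Radius of convergence at 0: 2.
At -2: a logarithmic branch point.


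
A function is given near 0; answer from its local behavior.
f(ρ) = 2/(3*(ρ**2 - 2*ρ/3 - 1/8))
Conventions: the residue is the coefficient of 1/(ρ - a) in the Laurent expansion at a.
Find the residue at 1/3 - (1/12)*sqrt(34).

The factor ρ**2 - 2*ρ/3 - 1/8 splits as (ρ - a)(ρ - a') with a = 1/3 - (1/12)*sqrt(34), a' = 1/3 + (1/12)*sqrt(34). At the order-1 pole a set g(ρ) = (ρ - a)*f(ρ) = [2/3] / (ρ - a').
Simple pole: residue = g(a) at a = 1/3 - (1/12)*sqrt(34), which is -(2/17)*sqrt(34).

The residue is -(2/17)*sqrt(34).


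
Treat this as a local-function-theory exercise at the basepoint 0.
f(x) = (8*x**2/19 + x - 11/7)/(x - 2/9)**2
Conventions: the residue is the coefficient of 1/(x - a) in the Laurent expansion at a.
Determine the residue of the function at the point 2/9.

The residue is 203/171.

At the order-2 pole 2/9 set g(x) = (x - (2/9))^2*f(x) = 8*x**2/19 + x - 11/7.
Order-2 pole: residue = g'(a); g'(2/9) = 203/171, so the residue is 203/171.


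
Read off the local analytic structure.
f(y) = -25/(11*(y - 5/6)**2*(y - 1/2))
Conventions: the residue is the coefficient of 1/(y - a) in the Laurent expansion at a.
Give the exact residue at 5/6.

At the order-2 pole 5/6 set g(y) = (y - (5/6))^2*f(y) = -25/(11*(y - 1/2)).
Order-2 pole: residue = g'(a); g'(5/6) = 225/11, so the residue is 225/11.

The residue is 225/11.


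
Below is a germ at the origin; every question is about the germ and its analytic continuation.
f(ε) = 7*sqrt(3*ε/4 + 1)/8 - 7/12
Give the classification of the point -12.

There is no denominator, hence no pole anywhere.
Branch term sqrt(1 - ε/(-4/3)): argument at -12 is -8, nonzero, so -12 is not its branch point (a point on a principal cut is still regular for the continued germ).
So the germ continues analytically to -12.

The point is a regular point.


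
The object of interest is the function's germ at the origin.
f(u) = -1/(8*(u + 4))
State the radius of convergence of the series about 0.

The radius of convergence is 4.

Denominator factor (u + 4): pole of order 1 at -4, modulus 4.
The radius of convergence is the smallest modulus among the singular points: 4.


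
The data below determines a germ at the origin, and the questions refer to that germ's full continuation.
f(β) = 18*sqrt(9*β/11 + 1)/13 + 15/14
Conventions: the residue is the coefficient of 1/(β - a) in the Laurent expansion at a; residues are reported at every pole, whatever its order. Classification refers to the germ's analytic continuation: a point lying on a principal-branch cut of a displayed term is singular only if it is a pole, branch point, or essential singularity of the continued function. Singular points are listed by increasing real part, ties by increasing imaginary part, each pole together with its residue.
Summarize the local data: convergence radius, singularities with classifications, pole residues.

Radius of convergence at 0: 11/9.
At -11/9: an algebraic (square-root) branch point.

Branch term (18/13)*sqrt(1 - β/(-11/9)): its argument vanishes at β = -11/9, a square-root branch point, modulus 11/9.
The radius of convergence is the smallest modulus among the singular points: 11/9.


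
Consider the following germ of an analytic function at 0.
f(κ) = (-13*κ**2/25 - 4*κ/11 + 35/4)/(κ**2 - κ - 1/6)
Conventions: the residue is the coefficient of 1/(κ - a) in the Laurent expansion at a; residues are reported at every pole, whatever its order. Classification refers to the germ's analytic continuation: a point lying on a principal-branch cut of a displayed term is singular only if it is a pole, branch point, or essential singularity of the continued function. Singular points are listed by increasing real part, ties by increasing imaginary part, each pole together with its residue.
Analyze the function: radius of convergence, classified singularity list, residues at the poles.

Radius of convergence at 0: -1/2 + (1/6)*sqrt(15).
At 1/2 - (1/6)*sqrt(15): a pole of order 1; residue -243/550 - (27131/16500)*sqrt(15).
At 1/2 + (1/6)*sqrt(15): a pole of order 1; residue -243/550 + (27131/16500)*sqrt(15).

Denominator factor (κ**2 - κ - 1/6): discriminant 5/3, real irrational roots 1/2 + (1/6)*sqrt(15) and 1/2 - (1/6)*sqrt(15); poles of order 1, moduli 1/2 + (1/6)*sqrt(15) and -1/2 + (1/6)*sqrt(15).
The radius of convergence is the smallest modulus among the singular points: -1/2 + (1/6)*sqrt(15).
The factor κ**2 - κ - 1/6 splits as (κ - a)(κ - a') with a = 1/2 - (1/6)*sqrt(15), a' = 1/2 + (1/6)*sqrt(15). At the order-1 pole a set g(κ) = (κ - a)*f(κ) = [-13*κ**2/25 - 4*κ/11 + 35/4] / (κ - a').
Simple pole: residue = g(a) at a = 1/2 - (1/6)*sqrt(15), which is -243/550 - (27131/16500)*sqrt(15).
The factor κ**2 - κ - 1/6 splits as (κ - a)(κ - a') with a = 1/2 + (1/6)*sqrt(15), a' = 1/2 - (1/6)*sqrt(15). At the order-1 pole a set g(κ) = (κ - a)*f(κ) = [-13*κ**2/25 - 4*κ/11 + 35/4] / (κ - a').
Simple pole: residue = g(a) at a = 1/2 + (1/6)*sqrt(15), which is -243/550 + (27131/16500)*sqrt(15).
List the singular points by increasing real part (a conjugate pair: the negative imaginary part first).


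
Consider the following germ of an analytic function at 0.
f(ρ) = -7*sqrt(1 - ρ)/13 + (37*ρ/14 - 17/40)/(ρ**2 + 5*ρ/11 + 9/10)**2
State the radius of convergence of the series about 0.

The radius of convergence is (3/10)*sqrt(10).

Denominator factor (ρ**2 + 5*ρ/11 + 9/10)^2: discriminant -2053/605, complex-conjugate roots (-5/22) + ((1/110)*sqrt(10265))*i and (-5/22) - ((1/110)*sqrt(10265))*i; poles of order 2, moduli (3/10)*sqrt(10) and (3/10)*sqrt(10).
Branch term (-7/13)*sqrt(1 - ρ/(1)): its argument vanishes at ρ = 1, a square-root branch point, modulus 1.
The radius of convergence is the smallest modulus among the singular points: (3/10)*sqrt(10).


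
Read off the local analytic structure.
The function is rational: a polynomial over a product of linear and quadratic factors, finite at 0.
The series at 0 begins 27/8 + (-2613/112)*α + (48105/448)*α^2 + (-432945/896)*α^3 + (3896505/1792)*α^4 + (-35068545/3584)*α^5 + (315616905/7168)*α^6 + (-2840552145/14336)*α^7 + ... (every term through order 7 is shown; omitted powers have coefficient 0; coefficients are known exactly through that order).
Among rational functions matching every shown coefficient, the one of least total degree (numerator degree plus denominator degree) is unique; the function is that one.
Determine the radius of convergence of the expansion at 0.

The radius of convergence is 2/9.

No rational of total degree below 3 reproduces all 8 coefficients; solving the [2/1] Pade equations on them gives f(α) = (17*α**2/32 - 38*α/21 + 3/4)/(α + 2/9), whose expansion matches every shown term.
Denominator factor (α + 2/9): pole of order 1 at -2/9, modulus 2/9.
The radius of convergence is the smallest modulus among the singular points: 2/9.


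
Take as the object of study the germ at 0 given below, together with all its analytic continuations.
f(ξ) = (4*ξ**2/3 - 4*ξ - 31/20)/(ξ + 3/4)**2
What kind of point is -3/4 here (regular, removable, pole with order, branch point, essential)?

The point is a pole of order 2.

The denominator factor ξ + 3/4 vanishes at -3/4 and appears to the power 2; the numerator there equals 11/5, nonzero, and no other factor vanishes.
Hence a pole whose order is the multiplicity, 2.


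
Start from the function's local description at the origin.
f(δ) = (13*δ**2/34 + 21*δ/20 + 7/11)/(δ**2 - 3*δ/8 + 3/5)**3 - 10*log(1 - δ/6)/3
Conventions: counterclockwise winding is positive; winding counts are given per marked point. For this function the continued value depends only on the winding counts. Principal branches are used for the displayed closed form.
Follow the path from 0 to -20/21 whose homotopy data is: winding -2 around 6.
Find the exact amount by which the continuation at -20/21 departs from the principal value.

Continued minus principal equals (40/3)*pi*i.

The rational part is single-valued and drops out of the difference; each branch term changes only by its own monodromy.
(-10/3)*log(1 - δ/(6)): each positive loop around 6 adds 2*pi*i to the log, so winding -2 contributes (-10/3)*(-2)*2*pi*i = (40/3)*pi*i.
Summing the contributions at δ = -20/21 gives (40/3)*pi*i.


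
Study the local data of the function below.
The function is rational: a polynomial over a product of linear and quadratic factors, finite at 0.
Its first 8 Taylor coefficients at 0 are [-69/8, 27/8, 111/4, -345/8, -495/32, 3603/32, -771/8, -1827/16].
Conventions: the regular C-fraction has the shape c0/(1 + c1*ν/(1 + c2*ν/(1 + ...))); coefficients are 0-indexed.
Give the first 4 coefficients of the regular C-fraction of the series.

The regular C-fraction coefficients are [-69/8, 9/23, -1783/207, 149753/16047].

Taylor coefficients (read off): a_0 = -69/8, a_1 = 27/8, a_2 = 111/4, a_3 = -345/8.
c0 = a_0 = -69/8. Peel one level at a time: if S = 1 + c*ν/S' with S'(0) = 1, then c is the ν-coefficient of S and S' = c*ν/(S - 1).
S_1 = c0/f = 1 + (9/23)*ν + (1783/529)*ν^2 + ...; c1 = 9/23.
S_2 = c1*ν/(S_1 - 1) = 1 + (-1783/207)*ν + (6511/81)*ν^2 + ...; c2 = -1783/207.
S_3 = c2*ν/(S_2 - 1) = 1 + (149753/16047)*ν + ...; c3 = 149753/16047.


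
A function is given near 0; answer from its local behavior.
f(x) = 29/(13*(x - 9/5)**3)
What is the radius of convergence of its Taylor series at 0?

Denominator factor (x - 9/5)^3: pole of order 3 at 9/5, modulus 9/5.
The radius of convergence is the smallest modulus among the singular points: 9/5.

The radius of convergence is 9/5.


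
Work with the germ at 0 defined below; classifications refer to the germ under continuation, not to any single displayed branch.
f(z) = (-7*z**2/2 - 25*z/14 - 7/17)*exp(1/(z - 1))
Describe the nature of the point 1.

The point is an essential singularity.

The exponent 1/(z - (1)) has a pole at 1, so exp(1/(z - (1))) takes every nonzero value near it: an essential singularity (not a pole of any order).


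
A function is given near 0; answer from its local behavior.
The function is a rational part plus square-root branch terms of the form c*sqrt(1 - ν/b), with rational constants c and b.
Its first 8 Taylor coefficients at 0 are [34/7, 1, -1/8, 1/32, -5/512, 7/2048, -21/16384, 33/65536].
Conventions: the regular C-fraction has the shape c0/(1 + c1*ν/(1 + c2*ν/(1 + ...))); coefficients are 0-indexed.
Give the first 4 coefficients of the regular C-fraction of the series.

Taylor coefficients (read off): a_0 = 34/7, a_1 = 1, a_2 = -1/8, a_3 = 1/32.
c0 = a_0 = 34/7. Peel one level at a time: if S = 1 + c*ν/S' with S'(0) = 1, then c is the ν-coefficient of S and S' = c*ν/(S - 1).
S_1 = c0/f = 1 + (-7/34)*ν + (315/4624)*ν^2 + ...; c1 = -7/34.
S_2 = c1*ν/(S_1 - 1) = 1 + (45/136)*ν + (-1/64)*ν^2 + ...; c2 = 45/136.
S_3 = c2*ν/(S_2 - 1) = 1 + (17/360)*ν + ...; c3 = 17/360.

The regular C-fraction coefficients are [34/7, -7/34, 45/136, 17/360].


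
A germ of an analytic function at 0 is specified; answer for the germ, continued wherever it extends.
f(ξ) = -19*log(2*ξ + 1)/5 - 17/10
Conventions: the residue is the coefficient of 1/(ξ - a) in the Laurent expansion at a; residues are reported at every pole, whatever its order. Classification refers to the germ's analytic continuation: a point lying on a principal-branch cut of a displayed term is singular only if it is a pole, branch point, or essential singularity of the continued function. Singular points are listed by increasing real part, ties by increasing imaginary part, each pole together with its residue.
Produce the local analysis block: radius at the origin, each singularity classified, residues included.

Branch term (-19/5)*log(1 - ξ/(-1/2)): its argument vanishes at ξ = -1/2, a logarithmic branch point, modulus 1/2.
The radius of convergence is the smallest modulus among the singular points: 1/2.

Radius of convergence at 0: 1/2.
At -1/2: a logarithmic branch point.


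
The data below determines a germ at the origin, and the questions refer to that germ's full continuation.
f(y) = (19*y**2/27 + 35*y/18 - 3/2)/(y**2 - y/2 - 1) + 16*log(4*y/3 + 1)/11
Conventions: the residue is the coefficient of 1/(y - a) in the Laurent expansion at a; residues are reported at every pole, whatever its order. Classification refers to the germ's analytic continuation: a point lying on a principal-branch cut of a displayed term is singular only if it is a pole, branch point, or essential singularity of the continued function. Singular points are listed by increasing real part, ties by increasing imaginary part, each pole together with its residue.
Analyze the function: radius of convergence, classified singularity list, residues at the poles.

Radius of convergence at 0: 3/4.
At 1/4 - (1/4)*sqrt(17): a pole of order 1; residue 31/27 + (4/153)*sqrt(17).
At -3/4: a logarithmic branch point.
At 1/4 + (1/4)*sqrt(17): a pole of order 1; residue 31/27 - (4/153)*sqrt(17).

Denominator factor (y**2 - y/2 - 1): discriminant 17/4, real irrational roots 1/4 + (1/4)*sqrt(17) and 1/4 - (1/4)*sqrt(17); poles of order 1, moduli 1/4 + (1/4)*sqrt(17) and -1/4 + (1/4)*sqrt(17).
Branch term (16/11)*log(1 - y/(-3/4)): its argument vanishes at y = -3/4, a logarithmic branch point, modulus 3/4.
The radius of convergence is the smallest modulus among the singular points: 3/4.
The branch term is analytic at 1/4 - (1/4)*sqrt(17) and contributes nothing to the residue; only the rational part matters.
The factor y**2 - y/2 - 1 splits as (y - a)(y - a') with a = 1/4 - (1/4)*sqrt(17), a' = 1/4 + (1/4)*sqrt(17). At the order-1 pole a set g(y) = (y - a)*(rational part) = [19*y**2/27 + 35*y/18 - 3/2] / (y - a').
Simple pole: residue = g(a) at a = 1/4 - (1/4)*sqrt(17), which is 31/27 + (4/153)*sqrt(17).
The branch term is analytic at 1/4 + (1/4)*sqrt(17) and contributes nothing to the residue; only the rational part matters.
The factor y**2 - y/2 - 1 splits as (y - a)(y - a') with a = 1/4 + (1/4)*sqrt(17), a' = 1/4 - (1/4)*sqrt(17). At the order-1 pole a set g(y) = (y - a)*(rational part) = [19*y**2/27 + 35*y/18 - 3/2] / (y - a').
Simple pole: residue = g(a) at a = 1/4 + (1/4)*sqrt(17), which is 31/27 - (4/153)*sqrt(17).
List the singular points by increasing real part (a conjugate pair: the negative imaginary part first).


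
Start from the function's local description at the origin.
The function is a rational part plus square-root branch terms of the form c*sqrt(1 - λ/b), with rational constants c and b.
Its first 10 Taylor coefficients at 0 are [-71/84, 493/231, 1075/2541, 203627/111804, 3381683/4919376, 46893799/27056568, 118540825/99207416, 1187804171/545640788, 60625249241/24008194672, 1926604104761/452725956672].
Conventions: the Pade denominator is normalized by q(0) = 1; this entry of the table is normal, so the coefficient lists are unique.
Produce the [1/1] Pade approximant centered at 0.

The Pade approximant has numerator coefficients [-71/84, 349507/151844]; denominator coefficients [1, -1075/5423].

Taylor coefficients needed (read off): a_0 = -71/84, a_1 = 493/231, a_2 = 1075/2541.
Write the denominator as Q(λ) = 1 + q1*λ. Requiring Q*f - P = O(λ^3) with deg P <= 1 kills the coefficients of λ^2..λ^2 in Q*f:
  λ^2: a_2 + q1*a_1 = 0, i.e. 1075/2541 + (493/231)*q1 = 0.
Solving this linear system: q1 = -1075/5423.
The numerator is Q*f truncated at degree 1: P0 = a_0 = -71/84; P1 = a_1 + q1*a_0 = 349507/151844.


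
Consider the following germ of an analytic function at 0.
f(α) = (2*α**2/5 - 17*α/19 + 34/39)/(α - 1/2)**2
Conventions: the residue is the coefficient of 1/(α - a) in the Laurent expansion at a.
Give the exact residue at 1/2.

At the order-2 pole 1/2 set g(α) = (α - (1/2))^2*f(α) = 2*α**2/5 - 17*α/19 + 34/39.
Order-2 pole: residue = g'(a); g'(1/2) = -47/95, so the residue is -47/95.

The residue is -47/95.


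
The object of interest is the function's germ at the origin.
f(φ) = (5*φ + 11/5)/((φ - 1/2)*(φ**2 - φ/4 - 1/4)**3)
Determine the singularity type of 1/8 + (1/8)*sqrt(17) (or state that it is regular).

The denominator factor φ**2 - φ/4 - 1/4 vanishes at 1/8 + (1/8)*sqrt(17) and appears to the power 3; the numerator there equals 113/40 + (5/8)*sqrt(17), nonzero, and no other factor vanishes.
Hence a pole whose order is the multiplicity, 3.

The point is a pole of order 3.


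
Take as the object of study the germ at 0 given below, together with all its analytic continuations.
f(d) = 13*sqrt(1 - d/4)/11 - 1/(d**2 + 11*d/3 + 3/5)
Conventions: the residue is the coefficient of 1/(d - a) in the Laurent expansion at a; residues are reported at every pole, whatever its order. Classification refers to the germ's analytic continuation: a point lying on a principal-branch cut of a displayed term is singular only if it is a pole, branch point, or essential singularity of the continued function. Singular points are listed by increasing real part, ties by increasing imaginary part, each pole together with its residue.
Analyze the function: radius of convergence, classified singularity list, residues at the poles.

Radius of convergence at 0: 11/6 - (1/30)*sqrt(2485).
At -11/6 - (1/30)*sqrt(2485): a pole of order 1; residue (3/497)*sqrt(2485).
At -11/6 + (1/30)*sqrt(2485): a pole of order 1; residue -(3/497)*sqrt(2485).
At 4: an algebraic (square-root) branch point.

Denominator factor (d**2 + 11*d/3 + 3/5): discriminant 497/45, real irrational roots -11/6 + (1/30)*sqrt(2485) and -11/6 - (1/30)*sqrt(2485); poles of order 1, moduli 11/6 - (1/30)*sqrt(2485) and 11/6 + (1/30)*sqrt(2485).
Branch term (13/11)*sqrt(1 - d/(4)): its argument vanishes at d = 4, a square-root branch point, modulus 4.
The radius of convergence is the smallest modulus among the singular points: 11/6 - (1/30)*sqrt(2485).
The branch term is analytic at -11/6 - (1/30)*sqrt(2485) and contributes nothing to the residue; only the rational part matters.
The factor d**2 + 11*d/3 + 3/5 splits as (d - a)(d - a') with a = -11/6 - (1/30)*sqrt(2485), a' = -11/6 + (1/30)*sqrt(2485). At the order-1 pole a set g(d) = (d - a)*(rational part) = [-1] / (d - a').
Simple pole: residue = g(a) at a = -11/6 - (1/30)*sqrt(2485), which is (3/497)*sqrt(2485).
The branch term is analytic at -11/6 + (1/30)*sqrt(2485) and contributes nothing to the residue; only the rational part matters.
The factor d**2 + 11*d/3 + 3/5 splits as (d - a)(d - a') with a = -11/6 + (1/30)*sqrt(2485), a' = -11/6 - (1/30)*sqrt(2485). At the order-1 pole a set g(d) = (d - a)*(rational part) = [-1] / (d - a').
Simple pole: residue = g(a) at a = -11/6 + (1/30)*sqrt(2485), which is -(3/497)*sqrt(2485).
List the singular points by increasing real part (a conjugate pair: the negative imaginary part first).


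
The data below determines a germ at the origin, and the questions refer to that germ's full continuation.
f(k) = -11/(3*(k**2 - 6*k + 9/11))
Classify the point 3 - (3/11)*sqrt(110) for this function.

The point is a pole of order 1.

The denominator factor k**2 - 6*k + 9/11 vanishes at 3 - (3/11)*sqrt(110) and appears to the power 1; the numerator there equals -11/3, nonzero, and no other factor vanishes.
Hence a pole whose order is the multiplicity, 1.


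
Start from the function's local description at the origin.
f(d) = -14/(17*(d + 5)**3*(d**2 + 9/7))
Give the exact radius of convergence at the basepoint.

The radius of convergence is (3/7)*sqrt(7).

Denominator factor (d + 5)^3: pole of order 3 at -5, modulus 5.
Denominator factor (d**2 + 9/7): discriminant -36/7, complex-conjugate roots ((3/7)*sqrt(7))*i and -((3/7)*sqrt(7))*i; poles of order 1, moduli (3/7)*sqrt(7) and (3/7)*sqrt(7).
The radius of convergence is the smallest modulus among the singular points: (3/7)*sqrt(7).
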